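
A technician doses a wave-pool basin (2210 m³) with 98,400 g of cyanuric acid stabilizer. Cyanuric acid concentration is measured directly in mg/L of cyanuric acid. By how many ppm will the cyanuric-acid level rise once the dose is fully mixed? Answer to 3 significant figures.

44.5 ppm

Volume: 2210 m³ = 2,210,000 L.
Rise: 98,400 g / 2,210,000 L × 1000 = 44.52 mg/L.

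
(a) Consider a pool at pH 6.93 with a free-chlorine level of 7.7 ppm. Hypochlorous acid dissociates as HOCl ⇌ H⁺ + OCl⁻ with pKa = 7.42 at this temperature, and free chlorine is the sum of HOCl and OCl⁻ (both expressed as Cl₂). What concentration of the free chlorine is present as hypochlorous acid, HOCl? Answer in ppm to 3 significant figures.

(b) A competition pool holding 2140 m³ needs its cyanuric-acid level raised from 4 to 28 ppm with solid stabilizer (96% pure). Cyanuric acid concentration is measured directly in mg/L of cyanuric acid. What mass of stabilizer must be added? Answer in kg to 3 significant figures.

(a) 5.82 ppm; (b) 53.5 kg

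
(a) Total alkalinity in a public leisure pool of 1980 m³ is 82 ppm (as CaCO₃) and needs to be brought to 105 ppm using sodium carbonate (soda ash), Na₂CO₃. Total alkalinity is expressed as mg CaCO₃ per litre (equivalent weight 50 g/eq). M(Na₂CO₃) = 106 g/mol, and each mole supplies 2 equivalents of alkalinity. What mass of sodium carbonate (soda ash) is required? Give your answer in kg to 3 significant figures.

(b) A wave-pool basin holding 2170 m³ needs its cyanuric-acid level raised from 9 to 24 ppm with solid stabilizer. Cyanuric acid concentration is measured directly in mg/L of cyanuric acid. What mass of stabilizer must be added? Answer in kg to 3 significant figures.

(a) 48.3 kg; (b) 32.5 kg

(a) Volume: 1980 m³ = 1,980,000 L.
(a) Alkalinity to add: (105 − 82) = 23 mg/L as CaCO₃ × 1,980,000 L = 45,540 g as CaCO₃.
(a) Equivalents: 45,540 g ÷ 50 g/eq = 910.8 eq.
(a) Each mole of Na₂CO₃ supplies 2 eq, so 910.8 / 2 = 455.4 mol.
(a) Mass: 455.4 mol × 106 g/mol = 48,270 g.

(b) Volume: 2170 m³ = 2,170,000 L.
(b) CYA to add: (24 − 9) = 15 mg/L × 2,170,000 L = 32,550 g cyanuric acid.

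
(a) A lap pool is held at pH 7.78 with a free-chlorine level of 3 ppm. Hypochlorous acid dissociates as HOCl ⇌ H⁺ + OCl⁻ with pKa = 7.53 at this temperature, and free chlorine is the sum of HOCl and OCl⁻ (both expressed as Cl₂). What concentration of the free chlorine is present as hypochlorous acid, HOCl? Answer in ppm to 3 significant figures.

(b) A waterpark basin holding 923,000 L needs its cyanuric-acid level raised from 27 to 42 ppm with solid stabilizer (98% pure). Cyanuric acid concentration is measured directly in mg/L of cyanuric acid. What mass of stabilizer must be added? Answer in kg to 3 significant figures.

(a) 1.08 ppm; (b) 14.1 kg

(a) [OCl⁻]/[HOCl] = 10^(pH − pKa) = 10^(7.78 − 7.53) = 10^0.25 = 1.778.
(a) Fraction as HOCl = 1 / (1 + 1.778) = 0.3599.
(a) HOCl = 0.3599 × 3 ppm = 1.08 ppm.

(b) CYA to add: (42 − 27) = 15 mg/L × 923,000 L = 13,840 g cyanuric acid.
(b) At 98% purity: 13,840 / 0.98 = 14,130 g product.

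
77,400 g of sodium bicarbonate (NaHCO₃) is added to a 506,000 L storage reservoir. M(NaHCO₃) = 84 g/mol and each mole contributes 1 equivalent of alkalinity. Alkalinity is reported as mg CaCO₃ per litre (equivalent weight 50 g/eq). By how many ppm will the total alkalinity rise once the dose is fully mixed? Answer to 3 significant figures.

91.1 ppm

Moles of NaHCO₃: 77,400 g ÷ 84 g/mol = 921.4 mol → 921.4 eq of alkalinity.
As CaCO₃: 921.4 eq × 50 g/eq = 46,070 g.
Rise: 46,070 g / 506,000 L × 1000 = 91.05 mg/L.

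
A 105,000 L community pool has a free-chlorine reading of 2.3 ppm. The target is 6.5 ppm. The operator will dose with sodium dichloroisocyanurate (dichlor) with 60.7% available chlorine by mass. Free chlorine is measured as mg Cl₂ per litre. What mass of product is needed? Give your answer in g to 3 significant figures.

Chlorine deficit: 6.5 − 2.3 = 4.2 ppm = 4.2 mg/L as Cl₂.
Cl₂ equivalent needed: 4.2 mg/L × 105,000 L = 441,000 mg = 441 g.
Product at 60.7% available chlorine: 441 / 0.607 = 726.5 g.

727 g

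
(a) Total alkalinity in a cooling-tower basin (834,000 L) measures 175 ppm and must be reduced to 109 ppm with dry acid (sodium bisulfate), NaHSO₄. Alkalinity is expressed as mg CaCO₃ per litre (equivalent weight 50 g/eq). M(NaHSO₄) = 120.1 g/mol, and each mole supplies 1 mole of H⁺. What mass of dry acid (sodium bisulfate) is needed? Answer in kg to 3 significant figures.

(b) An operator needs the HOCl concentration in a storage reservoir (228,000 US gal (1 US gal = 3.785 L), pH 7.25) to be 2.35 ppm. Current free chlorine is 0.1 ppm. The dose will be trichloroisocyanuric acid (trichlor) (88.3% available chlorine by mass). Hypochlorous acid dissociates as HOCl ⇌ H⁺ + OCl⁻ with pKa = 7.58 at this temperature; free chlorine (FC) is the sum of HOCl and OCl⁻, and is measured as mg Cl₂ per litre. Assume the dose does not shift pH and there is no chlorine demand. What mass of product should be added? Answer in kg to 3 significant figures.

(a) Alkalinity to neutralize: (175 − 109) = 66 mg/L as CaCO₃ × 834,000 L = 55,040 g as CaCO₃.
(a) Equivalents of H⁺ required: 55,040 ÷ 50 g/eq = 1101 eq = 1101 mol NaHSO₄.
(a) Mass of NaHSO₄: 1101 × 120.1 = 132,200 g.

(b) Volume: 228,000 US gal × 3.785 L/gal = 862,980 L.
(b) [OCl⁻]/[HOCl] = 10^(pH − pKa) = 10^(7.25 − 7.58) = 0.4677; fraction as HOCl = 1/(1 + 0.4677) = 0.6813.
(b) Free chlorine required for 2.35 ppm HOCl: 2.35 / 0.6813 = 3.449 ppm.
(b) FC to add: 3.449 − 0.1 = 3.349 mg/L as Cl₂.
(b) Cl₂ equivalent: 3.349 mg/L × 862,980 L = 2890 g.
(b) Product at 88.3% available Cl: 2890 / 0.883 = 3273 g.

(a) 132 kg; (b) 3.27 kg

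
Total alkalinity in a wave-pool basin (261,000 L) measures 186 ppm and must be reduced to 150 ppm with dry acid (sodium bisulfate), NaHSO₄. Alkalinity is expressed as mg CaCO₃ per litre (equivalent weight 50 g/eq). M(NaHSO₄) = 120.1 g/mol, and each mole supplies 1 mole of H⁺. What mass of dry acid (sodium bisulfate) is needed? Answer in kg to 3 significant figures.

22.6 kg

Alkalinity to neutralize: (186 − 150) = 36 mg/L as CaCO₃ × 261,000 L = 9396 g as CaCO₃.
Equivalents of H⁺ required: 9396 ÷ 50 g/eq = 187.9 eq = 187.9 mol NaHSO₄.
Mass of NaHSO₄: 187.9 × 120.1 = 22,570 g.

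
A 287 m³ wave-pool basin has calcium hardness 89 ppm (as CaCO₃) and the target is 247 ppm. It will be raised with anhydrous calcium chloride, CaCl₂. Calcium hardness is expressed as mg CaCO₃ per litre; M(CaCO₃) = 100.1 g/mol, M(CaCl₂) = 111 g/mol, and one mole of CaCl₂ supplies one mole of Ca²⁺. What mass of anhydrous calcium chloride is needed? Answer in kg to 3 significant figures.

50.3 kg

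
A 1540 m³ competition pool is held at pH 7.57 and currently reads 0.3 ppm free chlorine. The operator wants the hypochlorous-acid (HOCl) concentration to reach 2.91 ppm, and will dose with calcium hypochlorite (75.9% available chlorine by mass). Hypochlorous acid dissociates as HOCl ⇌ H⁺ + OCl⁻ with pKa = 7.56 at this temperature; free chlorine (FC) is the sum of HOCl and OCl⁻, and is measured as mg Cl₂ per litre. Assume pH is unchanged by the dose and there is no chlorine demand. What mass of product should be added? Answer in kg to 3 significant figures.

Volume: 1540 m³ = 1,540,000 L.
[OCl⁻]/[HOCl] = 10^(pH − pKa) = 10^(7.57 − 7.56) = 1.023; fraction as HOCl = 1/(1 + 1.023) = 0.4942.
Free chlorine required for 2.91 ppm HOCl: 2.91 / 0.4942 = 5.888 ppm.
FC to add: 5.888 − 0.3 = 5.588 mg/L as Cl₂.
Cl₂ equivalent: 5.588 mg/L × 1,540,000 L = 8605 g.
Product at 75.9% available Cl: 8605 / 0.759 = 11,340 g.

11.3 kg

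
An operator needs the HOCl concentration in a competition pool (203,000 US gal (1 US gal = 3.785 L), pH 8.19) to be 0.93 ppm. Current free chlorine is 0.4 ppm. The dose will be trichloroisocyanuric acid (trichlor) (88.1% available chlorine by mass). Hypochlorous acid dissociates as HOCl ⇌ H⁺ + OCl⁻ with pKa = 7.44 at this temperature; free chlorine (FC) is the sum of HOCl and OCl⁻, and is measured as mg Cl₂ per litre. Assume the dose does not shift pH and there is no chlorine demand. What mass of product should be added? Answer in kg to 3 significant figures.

Volume: 203,000 US gal × 3.785 L/gal = 768,355 L.
[OCl⁻]/[HOCl] = 10^(pH − pKa) = 10^(8.19 − 7.44) = 5.623; fraction as HOCl = 1/(1 + 5.623) = 0.151.
Free chlorine required for 0.93 ppm HOCl: 0.93 / 0.151 = 6.16 ppm.
FC to add: 6.16 − 0.4 = 5.76 mg/L as Cl₂.
Cl₂ equivalent: 5.76 mg/L × 768,355 L = 4426 g.
Product at 88.1% available Cl: 4426 / 0.881 = 5023 g.

5.02 kg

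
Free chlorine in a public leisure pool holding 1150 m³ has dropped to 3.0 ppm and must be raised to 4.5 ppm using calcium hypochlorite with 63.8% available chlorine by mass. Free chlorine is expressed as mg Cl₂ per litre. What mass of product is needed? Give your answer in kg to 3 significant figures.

2.70 kg

Volume: 1150 m³ = 1,150,000 L.
Chlorine deficit: 4.5 − 3.0 = 1.5 ppm = 1.5 mg/L as Cl₂.
Cl₂ equivalent needed: 1.5 mg/L × 1,150,000 L = 1,725,000 mg = 1725 g.
Product at 63.8% available chlorine: 1725 / 0.638 = 2704 g.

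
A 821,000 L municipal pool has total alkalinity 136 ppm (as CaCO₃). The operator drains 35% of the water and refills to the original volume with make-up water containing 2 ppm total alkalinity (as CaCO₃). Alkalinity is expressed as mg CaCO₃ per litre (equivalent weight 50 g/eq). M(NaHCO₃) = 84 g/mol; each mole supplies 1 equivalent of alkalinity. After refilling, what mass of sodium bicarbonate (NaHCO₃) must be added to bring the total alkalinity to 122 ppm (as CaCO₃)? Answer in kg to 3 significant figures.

After draining 35% and refilling: 136 × 0.65 + 2 × 0.35 = 89.1 ppm.
Deficit to target: 122 − 89.1 = 32.9 mg/L.
As CaCO₃: 32.9 mg/L × 821,000 L = 27,010 g; ÷ 50 g/eq ÷ 1 = 540.2 mol NaHCO₃.
Mass: 540.2 × 84 = 45,380 g.

45.4 kg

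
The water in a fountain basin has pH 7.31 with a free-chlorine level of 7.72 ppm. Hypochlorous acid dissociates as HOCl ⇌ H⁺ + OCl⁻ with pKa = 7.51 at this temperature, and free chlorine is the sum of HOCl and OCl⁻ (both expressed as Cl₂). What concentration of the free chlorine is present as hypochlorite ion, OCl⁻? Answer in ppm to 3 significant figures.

[OCl⁻]/[HOCl] = 10^(pH − pKa) = 10^(7.31 − 7.51) = 10^-0.20 = 0.631.
Fraction as HOCl = 1 / (1 + 0.631) = 0.6131.
OCl⁻ = (1 − 0.6131) × 7.72 ppm = 2.987 ppm.

2.99 ppm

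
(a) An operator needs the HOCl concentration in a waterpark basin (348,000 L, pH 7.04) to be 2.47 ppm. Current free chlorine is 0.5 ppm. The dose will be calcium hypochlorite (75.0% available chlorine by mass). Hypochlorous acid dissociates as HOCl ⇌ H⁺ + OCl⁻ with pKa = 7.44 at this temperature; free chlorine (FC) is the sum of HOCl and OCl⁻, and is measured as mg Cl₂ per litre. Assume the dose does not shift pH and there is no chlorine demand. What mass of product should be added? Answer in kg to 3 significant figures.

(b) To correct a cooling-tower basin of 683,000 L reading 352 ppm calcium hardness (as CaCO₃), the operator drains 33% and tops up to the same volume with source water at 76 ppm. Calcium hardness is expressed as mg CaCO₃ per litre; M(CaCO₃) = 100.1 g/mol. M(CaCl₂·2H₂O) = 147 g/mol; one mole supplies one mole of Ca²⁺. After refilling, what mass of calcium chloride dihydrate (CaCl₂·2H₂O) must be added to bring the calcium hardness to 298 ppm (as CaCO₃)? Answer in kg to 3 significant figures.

(a) 1.37 kg; (b) 37.2 kg

(a) [OCl⁻]/[HOCl] = 10^(pH − pKa) = 10^(7.04 − 7.44) = 0.3981; fraction as HOCl = 1/(1 + 0.3981) = 0.7153.
(a) Free chlorine required for 2.47 ppm HOCl: 2.47 / 0.7153 = 3.453 ppm.
(a) FC to add: 3.453 − 0.5 = 2.953 mg/L as Cl₂.
(a) Cl₂ equivalent: 2.953 mg/L × 348,000 L = 1028 g.
(a) Product at 75.0% available Cl: 1028 / 0.75 = 1370 g.

(b) After draining 33% and refilling: 352 × 0.67 + 76 × 0.33 = 260.92 ppm.
(b) Deficit to target: 298 − 260.92 = 37.08 mg/L.
(b) As CaCO₃: 37.08 mg/L × 683,000 L = 25,330 g; ÷ 100.1 = 253 mol Ca²⁺.
(b) Mass: 253 × 147 = 37,190 g.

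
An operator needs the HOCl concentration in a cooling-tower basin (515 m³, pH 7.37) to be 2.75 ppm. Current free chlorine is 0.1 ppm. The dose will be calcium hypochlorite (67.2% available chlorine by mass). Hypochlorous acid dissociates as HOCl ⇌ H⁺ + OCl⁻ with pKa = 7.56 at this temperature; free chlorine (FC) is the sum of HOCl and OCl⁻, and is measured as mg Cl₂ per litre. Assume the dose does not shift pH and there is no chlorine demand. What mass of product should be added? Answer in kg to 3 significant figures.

3.39 kg

Volume: 515 m³ = 515,000 L.
[OCl⁻]/[HOCl] = 10^(pH − pKa) = 10^(7.37 − 7.56) = 0.6457; fraction as HOCl = 1/(1 + 0.6457) = 0.6077.
Free chlorine required for 2.75 ppm HOCl: 2.75 / 0.6077 = 4.526 ppm.
FC to add: 4.526 − 0.1 = 4.426 mg/L as Cl₂.
Cl₂ equivalent: 4.426 mg/L × 515,000 L = 2279 g.
Product at 67.2% available Cl: 2279 / 0.672 = 3392 g.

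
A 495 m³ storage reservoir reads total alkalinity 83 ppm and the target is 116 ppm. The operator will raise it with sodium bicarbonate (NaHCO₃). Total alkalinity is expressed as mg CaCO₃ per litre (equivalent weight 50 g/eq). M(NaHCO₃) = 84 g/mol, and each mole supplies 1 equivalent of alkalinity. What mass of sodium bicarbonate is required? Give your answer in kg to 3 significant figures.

Volume: 495 m³ = 495,000 L.
Alkalinity to add: (116 − 83) = 33 mg/L as CaCO₃ × 495,000 L = 16,340 g as CaCO₃.
Equivalents: 16,340 g ÷ 50 g/eq = 326.7 eq.
NaHCO₃ supplies 1 eq per mole → 326.7 mol.
Mass: 326.7 mol × 84 g/mol = 27,440 g.

27.4 kg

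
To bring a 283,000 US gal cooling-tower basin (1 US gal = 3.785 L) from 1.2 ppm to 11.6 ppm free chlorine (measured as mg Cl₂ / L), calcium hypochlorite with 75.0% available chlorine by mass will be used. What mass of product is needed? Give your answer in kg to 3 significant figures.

14.9 kg

Volume: 283,000 US gal × 3.785 L/gal = 1,071,155 L.
Chlorine deficit: 11.6 − 1.2 = 10.4 ppm = 10.4 mg/L as Cl₂.
Cl₂ equivalent needed: 10.4 mg/L × 1,071,155 L = 11,140,000 mg = 11,140 g.
Product at 75.0% available chlorine: 11,140 / 0.75 = 14,850 g.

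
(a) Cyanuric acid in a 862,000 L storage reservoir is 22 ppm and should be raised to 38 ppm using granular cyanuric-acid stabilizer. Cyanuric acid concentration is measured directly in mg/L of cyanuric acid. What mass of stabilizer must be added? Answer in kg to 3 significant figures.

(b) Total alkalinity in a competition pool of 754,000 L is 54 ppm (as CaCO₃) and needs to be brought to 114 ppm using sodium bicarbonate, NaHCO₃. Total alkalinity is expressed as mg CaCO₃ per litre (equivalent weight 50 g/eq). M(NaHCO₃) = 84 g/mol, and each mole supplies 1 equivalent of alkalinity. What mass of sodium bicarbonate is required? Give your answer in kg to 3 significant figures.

(a) 13.8 kg; (b) 76.0 kg

(a) CYA to add: (38 − 22) = 16 mg/L × 862,000 L = 13,790 g cyanuric acid.

(b) Alkalinity to add: (114 − 54) = 60 mg/L as CaCO₃ × 754,000 L = 45,240 g as CaCO₃.
(b) Equivalents: 45,240 g ÷ 50 g/eq = 904.8 eq.
(b) NaHCO₃ supplies 1 eq per mole → 904.8 mol.
(b) Mass: 904.8 mol × 84 g/mol = 76,000 g.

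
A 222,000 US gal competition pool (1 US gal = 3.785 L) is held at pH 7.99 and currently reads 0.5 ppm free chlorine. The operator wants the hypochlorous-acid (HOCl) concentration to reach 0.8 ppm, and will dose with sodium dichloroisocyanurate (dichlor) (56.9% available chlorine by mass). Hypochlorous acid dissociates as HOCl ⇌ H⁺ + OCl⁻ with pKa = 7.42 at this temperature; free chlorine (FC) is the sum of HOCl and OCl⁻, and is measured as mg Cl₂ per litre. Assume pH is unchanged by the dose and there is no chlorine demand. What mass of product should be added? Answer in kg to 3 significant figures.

Volume: 222,000 US gal × 3.785 L/gal = 840,270 L.
[OCl⁻]/[HOCl] = 10^(pH − pKa) = 10^(7.99 − 7.42) = 3.715; fraction as HOCl = 1/(1 + 3.715) = 0.2121.
Free chlorine required for 0.8 ppm HOCl: 0.8 / 0.2121 = 3.772 ppm.
FC to add: 3.772 − 0.5 = 3.272 mg/L as Cl₂.
Cl₂ equivalent: 3.272 mg/L × 840,270 L = 2750 g.
Product at 56.9% available Cl: 2750 / 0.569 = 4832 g.

4.83 kg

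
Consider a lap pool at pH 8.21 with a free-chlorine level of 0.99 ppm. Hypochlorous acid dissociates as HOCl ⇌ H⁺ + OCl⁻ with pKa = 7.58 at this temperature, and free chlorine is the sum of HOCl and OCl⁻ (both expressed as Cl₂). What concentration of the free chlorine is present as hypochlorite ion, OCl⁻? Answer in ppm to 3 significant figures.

0.802 ppm

[OCl⁻]/[HOCl] = 10^(pH − pKa) = 10^(8.21 − 7.58) = 10^0.63 = 4.266.
Fraction as HOCl = 1 / (1 + 4.266) = 0.1899.
OCl⁻ = (1 − 0.1899) × 0.99 ppm = 0.802 ppm.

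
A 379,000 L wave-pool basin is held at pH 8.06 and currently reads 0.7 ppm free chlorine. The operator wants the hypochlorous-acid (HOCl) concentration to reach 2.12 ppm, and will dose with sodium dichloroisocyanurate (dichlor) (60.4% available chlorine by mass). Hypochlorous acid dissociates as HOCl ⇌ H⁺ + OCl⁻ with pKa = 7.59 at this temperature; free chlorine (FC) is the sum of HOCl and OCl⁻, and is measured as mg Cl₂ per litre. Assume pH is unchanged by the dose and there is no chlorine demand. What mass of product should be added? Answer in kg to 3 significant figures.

[OCl⁻]/[HOCl] = 10^(pH − pKa) = 10^(8.06 − 7.59) = 2.951; fraction as HOCl = 1/(1 + 2.951) = 0.2531.
Free chlorine required for 2.12 ppm HOCl: 2.12 / 0.2531 = 8.377 ppm.
FC to add: 8.377 − 0.7 = 7.677 mg/L as Cl₂.
Cl₂ equivalent: 7.677 mg/L × 379,000 L = 2909 g.
Product at 60.4% available Cl: 2909 / 0.604 = 4817 g.

4.82 kg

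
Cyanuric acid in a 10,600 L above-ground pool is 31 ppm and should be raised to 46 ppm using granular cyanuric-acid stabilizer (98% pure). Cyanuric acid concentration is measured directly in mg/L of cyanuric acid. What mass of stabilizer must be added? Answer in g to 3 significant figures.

162 g

CYA to add: (46 − 31) = 15 mg/L × 10,600 L = 159 g cyanuric acid.
At 98% purity: 159 / 0.98 = 162.2 g product.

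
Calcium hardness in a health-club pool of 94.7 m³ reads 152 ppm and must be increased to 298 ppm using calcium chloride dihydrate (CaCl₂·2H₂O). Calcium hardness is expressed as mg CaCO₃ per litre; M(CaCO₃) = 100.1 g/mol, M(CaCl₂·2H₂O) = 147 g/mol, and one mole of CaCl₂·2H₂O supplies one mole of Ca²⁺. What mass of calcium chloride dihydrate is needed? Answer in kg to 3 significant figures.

20.3 kg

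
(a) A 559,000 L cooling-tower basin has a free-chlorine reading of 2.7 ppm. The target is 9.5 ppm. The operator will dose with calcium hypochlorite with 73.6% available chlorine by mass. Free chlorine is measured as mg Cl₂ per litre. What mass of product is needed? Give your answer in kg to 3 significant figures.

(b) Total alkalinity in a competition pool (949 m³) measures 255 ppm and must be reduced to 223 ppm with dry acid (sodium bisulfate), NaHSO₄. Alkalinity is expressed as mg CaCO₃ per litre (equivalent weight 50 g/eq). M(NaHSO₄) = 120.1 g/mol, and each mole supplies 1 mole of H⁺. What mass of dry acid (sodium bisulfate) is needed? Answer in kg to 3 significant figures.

(a) 5.16 kg; (b) 72.9 kg

(a) Chlorine deficit: 9.5 − 2.7 = 6.8 ppm = 6.8 mg/L as Cl₂.
(a) Cl₂ equivalent needed: 6.8 mg/L × 559,000 L = 3,801,000 mg = 3801 g.
(a) Product at 73.6% available chlorine: 3801 / 0.736 = 5165 g.

(b) Volume: 949 m³ = 949,000 L.
(b) Alkalinity to neutralize: (255 − 223) = 32 mg/L as CaCO₃ × 949,000 L = 30,370 g as CaCO₃.
(b) Equivalents of H⁺ required: 30,370 ÷ 50 g/eq = 607.4 eq = 607.4 mol NaHSO₄.
(b) Mass of NaHSO₄: 607.4 × 120.1 = 72,940 g.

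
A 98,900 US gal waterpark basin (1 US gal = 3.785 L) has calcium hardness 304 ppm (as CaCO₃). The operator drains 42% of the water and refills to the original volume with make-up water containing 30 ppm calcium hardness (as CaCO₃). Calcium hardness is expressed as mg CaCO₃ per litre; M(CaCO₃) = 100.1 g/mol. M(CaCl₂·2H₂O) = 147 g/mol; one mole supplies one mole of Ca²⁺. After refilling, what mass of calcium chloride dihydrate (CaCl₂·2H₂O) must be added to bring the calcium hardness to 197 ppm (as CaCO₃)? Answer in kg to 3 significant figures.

4.44 kg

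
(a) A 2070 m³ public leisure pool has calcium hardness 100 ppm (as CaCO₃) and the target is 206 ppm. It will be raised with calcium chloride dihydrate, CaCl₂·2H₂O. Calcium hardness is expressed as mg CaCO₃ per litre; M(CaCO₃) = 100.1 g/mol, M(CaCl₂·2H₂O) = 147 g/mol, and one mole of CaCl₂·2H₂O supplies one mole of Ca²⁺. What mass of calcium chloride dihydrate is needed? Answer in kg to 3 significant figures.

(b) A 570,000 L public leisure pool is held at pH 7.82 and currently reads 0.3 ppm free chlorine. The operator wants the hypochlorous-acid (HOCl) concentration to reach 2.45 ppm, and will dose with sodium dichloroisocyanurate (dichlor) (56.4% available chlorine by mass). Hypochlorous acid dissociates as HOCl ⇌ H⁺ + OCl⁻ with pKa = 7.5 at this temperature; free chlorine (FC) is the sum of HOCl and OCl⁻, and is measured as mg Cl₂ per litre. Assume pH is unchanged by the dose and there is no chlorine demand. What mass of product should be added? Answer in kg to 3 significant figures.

(a) 322 kg; (b) 7.35 kg

(a) Volume: 2070 m³ = 2,070,000 L.
(a) Hardness to add: (206 − 100) = 106 mg/L as CaCO₃ × 2,070,000 L = 219,400 g as CaCO₃.
(a) Moles of Ca²⁺ (1 mol Ca²⁺ ≡ 1 mol CaCO₃): 219,400 / 100.1 g/mol = 2192 mol.
(a) Mass of CaCl₂·2H₂O: 2192 × 147 = 322,200 g.

(b) [OCl⁻]/[HOCl] = 10^(pH − pKa) = 10^(7.82 − 7.5) = 2.089; fraction as HOCl = 1/(1 + 2.089) = 0.3237.
(b) Free chlorine required for 2.45 ppm HOCl: 2.45 / 0.3237 = 7.569 ppm.
(b) FC to add: 7.569 − 0.3 = 7.269 mg/L as Cl₂.
(b) Cl₂ equivalent: 7.269 mg/L × 570,000 L = 4143 g.
(b) Product at 56.4% available Cl: 4143 / 0.564 = 7346 g.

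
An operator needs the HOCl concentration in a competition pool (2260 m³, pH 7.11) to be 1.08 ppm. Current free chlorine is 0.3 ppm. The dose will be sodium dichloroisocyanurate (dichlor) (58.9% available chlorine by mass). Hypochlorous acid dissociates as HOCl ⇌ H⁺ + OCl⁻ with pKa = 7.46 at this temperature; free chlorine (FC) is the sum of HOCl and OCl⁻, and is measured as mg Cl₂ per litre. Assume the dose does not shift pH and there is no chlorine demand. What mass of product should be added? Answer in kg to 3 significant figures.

4.84 kg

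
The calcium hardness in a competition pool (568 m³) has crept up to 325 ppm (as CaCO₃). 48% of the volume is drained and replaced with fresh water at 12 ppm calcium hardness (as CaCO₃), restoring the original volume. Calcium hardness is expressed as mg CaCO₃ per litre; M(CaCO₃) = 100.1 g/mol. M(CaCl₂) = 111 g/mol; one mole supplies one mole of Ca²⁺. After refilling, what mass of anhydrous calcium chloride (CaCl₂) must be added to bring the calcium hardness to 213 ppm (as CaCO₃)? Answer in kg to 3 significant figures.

Volume: 568 m³ = 568,000 L.
After draining 48% and refilling: 325 × 0.52 + 12 × 0.48 = 174.76 ppm.
Deficit to target: 213 − 174.76 = 38.24 mg/L.
As CaCO₃: 38.24 mg/L × 568,000 L = 21,720 g; ÷ 100.1 = 217 mol Ca²⁺.
Mass: 217 × 111 = 24,090 g.

24.1 kg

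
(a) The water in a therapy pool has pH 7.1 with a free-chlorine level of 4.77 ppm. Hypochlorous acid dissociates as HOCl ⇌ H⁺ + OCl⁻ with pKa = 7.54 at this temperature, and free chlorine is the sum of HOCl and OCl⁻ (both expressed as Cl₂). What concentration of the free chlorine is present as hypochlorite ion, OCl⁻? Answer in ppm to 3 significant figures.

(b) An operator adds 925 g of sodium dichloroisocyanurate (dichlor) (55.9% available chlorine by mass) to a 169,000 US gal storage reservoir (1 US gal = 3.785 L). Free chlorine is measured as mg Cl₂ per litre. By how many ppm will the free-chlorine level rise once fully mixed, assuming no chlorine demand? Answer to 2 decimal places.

(a) 1.27 ppm; (b) 0.81 ppm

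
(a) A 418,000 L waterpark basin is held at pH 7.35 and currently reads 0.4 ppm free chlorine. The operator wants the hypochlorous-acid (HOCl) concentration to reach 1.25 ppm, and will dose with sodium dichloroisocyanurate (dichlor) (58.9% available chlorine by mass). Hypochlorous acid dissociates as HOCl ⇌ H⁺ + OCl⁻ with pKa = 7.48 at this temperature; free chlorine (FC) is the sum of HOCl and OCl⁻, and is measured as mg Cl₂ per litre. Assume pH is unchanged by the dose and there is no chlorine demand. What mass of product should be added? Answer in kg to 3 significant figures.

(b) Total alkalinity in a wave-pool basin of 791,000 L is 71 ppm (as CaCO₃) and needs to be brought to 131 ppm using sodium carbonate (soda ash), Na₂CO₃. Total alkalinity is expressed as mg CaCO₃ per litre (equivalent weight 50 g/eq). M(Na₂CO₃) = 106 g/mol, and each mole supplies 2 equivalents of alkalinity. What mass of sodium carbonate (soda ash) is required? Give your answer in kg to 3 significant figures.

(a) 1.26 kg; (b) 50.3 kg

(a) [OCl⁻]/[HOCl] = 10^(pH − pKa) = 10^(7.35 − 7.48) = 0.7413; fraction as HOCl = 1/(1 + 0.7413) = 0.5743.
(a) Free chlorine required for 1.25 ppm HOCl: 1.25 / 0.5743 = 2.177 ppm.
(a) FC to add: 2.177 − 0.4 = 1.777 mg/L as Cl₂.
(a) Cl₂ equivalent: 1.777 mg/L × 418,000 L = 742.6 g.
(a) Product at 58.9% available Cl: 742.6 / 0.589 = 1261 g.

(b) Alkalinity to add: (131 − 71) = 60 mg/L as CaCO₃ × 791,000 L = 47,460 g as CaCO₃.
(b) Equivalents: 47,460 g ÷ 50 g/eq = 949.2 eq.
(b) Each mole of Na₂CO₃ supplies 2 eq, so 949.2 / 2 = 474.6 mol.
(b) Mass: 474.6 mol × 106 g/mol = 50,310 g.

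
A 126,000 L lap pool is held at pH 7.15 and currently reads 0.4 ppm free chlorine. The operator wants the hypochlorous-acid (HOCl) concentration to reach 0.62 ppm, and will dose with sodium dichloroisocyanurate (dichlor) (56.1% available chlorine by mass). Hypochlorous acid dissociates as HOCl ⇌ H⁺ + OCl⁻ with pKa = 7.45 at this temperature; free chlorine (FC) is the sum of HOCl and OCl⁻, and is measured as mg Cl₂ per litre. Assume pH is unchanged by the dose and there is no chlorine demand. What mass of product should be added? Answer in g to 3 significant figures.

119 g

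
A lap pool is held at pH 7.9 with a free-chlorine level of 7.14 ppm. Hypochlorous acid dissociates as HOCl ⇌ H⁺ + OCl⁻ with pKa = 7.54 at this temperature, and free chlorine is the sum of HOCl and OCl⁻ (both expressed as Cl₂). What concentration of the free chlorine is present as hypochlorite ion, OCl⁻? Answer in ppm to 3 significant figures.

[OCl⁻]/[HOCl] = 10^(pH − pKa) = 10^(7.9 − 7.54) = 10^0.36 = 2.291.
Fraction as HOCl = 1 / (1 + 2.291) = 0.3039.
OCl⁻ = (1 − 0.3039) × 7.14 ppm = 4.97 ppm.

4.97 ppm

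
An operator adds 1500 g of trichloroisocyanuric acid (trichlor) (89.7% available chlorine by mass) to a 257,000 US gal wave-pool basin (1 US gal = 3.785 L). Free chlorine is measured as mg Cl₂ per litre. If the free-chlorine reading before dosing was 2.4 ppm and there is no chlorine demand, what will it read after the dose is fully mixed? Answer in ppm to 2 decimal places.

3.78 ppm

Volume: 257,000 US gal × 3.785 L/gal = 972,745 L.
Available chlorine delivered: 1500 g × 0.897 = 1346 g as Cl₂.
Concentration rise: 1346 g / 972,745 L = 1.383 mg/L = 1.38 ppm.
Final FC: 2.4 + 1.38 = 3.78 ppm.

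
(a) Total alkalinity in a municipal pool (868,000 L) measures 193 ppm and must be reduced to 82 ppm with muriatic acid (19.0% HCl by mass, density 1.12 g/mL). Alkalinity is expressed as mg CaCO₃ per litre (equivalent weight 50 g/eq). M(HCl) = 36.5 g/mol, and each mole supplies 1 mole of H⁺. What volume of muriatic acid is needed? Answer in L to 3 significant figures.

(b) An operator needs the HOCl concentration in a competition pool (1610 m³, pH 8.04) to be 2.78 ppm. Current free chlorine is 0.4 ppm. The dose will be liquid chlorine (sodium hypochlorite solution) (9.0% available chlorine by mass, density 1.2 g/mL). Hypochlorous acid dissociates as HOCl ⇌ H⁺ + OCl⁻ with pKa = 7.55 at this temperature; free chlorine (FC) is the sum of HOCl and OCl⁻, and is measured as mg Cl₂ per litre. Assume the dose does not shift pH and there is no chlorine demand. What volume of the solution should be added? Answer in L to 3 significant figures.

(a) 331 L; (b) 164 L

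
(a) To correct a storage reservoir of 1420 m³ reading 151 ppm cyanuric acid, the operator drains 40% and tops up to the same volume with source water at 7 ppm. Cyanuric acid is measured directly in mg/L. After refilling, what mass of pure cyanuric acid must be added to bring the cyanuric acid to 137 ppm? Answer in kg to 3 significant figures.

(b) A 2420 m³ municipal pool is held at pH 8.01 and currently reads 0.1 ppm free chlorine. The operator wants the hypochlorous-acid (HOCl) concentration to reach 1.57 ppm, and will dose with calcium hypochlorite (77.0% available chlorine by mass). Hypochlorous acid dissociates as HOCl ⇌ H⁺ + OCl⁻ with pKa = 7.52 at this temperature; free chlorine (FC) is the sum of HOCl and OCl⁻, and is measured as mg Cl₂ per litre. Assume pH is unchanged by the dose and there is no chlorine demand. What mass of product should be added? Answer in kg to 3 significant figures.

(a) 61.9 kg; (b) 19.9 kg

(a) Volume: 1420 m³ = 1,420,000 L.
(a) After draining 40% and refilling: 151 × 0.60 + 7 × 0.40 = 93.4 ppm.
(a) Deficit to target: 137 − 93.4 = 43.6 mg/L.
(a) Mass: 43.6 mg/L × 1,420,000 L = 61,910 g cyanuric acid.

(b) Volume: 2420 m³ = 2,420,000 L.
(b) [OCl⁻]/[HOCl] = 10^(pH − pKa) = 10^(8.01 − 7.52) = 3.09; fraction as HOCl = 1/(1 + 3.09) = 0.2445.
(b) Free chlorine required for 1.57 ppm HOCl: 1.57 / 0.2445 = 6.422 ppm.
(b) FC to add: 6.422 − 0.1 = 6.322 mg/L as Cl₂.
(b) Cl₂ equivalent: 6.322 mg/L × 2,420,000 L = 15,300 g.
(b) Product at 77.0% available Cl: 15,300 / 0.77 = 19,870 g.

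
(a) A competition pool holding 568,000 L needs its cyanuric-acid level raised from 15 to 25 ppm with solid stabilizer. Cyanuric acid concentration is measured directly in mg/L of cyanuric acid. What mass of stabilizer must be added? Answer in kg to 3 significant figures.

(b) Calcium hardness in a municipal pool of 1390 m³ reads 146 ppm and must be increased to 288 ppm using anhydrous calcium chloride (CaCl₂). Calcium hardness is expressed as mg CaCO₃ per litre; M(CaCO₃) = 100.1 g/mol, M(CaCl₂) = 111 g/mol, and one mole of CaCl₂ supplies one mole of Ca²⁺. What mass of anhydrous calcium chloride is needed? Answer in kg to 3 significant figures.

(a) CYA to add: (25 − 15) = 10 mg/L × 568,000 L = 5680 g cyanuric acid.

(b) Volume: 1390 m³ = 1,390,000 L.
(b) Hardness to add: (288 − 146) = 142 mg/L as CaCO₃ × 1,390,000 L = 197,400 g as CaCO₃.
(b) Moles of Ca²⁺ (1 mol Ca²⁺ ≡ 1 mol CaCO₃): 197,400 / 100.1 g/mol = 1972 mol.
(b) Mass of CaCl₂: 1972 × 111 = 218,900 g.

(a) 5.68 kg; (b) 219 kg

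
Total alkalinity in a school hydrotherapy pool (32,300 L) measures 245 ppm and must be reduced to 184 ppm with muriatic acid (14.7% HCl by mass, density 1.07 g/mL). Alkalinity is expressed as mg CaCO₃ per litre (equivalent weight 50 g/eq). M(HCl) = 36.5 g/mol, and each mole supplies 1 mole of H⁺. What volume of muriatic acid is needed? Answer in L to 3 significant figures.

9.14 L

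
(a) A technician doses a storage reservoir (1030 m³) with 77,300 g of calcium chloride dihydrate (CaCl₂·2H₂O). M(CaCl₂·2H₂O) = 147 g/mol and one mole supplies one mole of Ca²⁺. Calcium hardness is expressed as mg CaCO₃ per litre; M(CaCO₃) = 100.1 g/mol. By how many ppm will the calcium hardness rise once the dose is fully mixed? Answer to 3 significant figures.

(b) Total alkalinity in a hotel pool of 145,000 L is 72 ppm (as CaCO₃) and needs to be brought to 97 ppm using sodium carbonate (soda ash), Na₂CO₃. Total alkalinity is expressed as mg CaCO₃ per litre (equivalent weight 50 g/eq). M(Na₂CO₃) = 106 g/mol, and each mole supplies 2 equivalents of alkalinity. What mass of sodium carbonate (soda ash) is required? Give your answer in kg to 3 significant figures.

(a) 51.1 ppm; (b) 3.84 kg

(a) Volume: 1030 m³ = 1,030,000 L.
(a) Moles of Ca²⁺: 77,300 g ÷ 147 g/mol = 525.9 mol.
(a) As CaCO₃: 525.9 mol × 100.1 g/mol = 52,640 g.
(a) Rise: 52,640 g / 1,030,000 L × 1000 = 51.1 mg/L.

(b) Alkalinity to add: (97 − 72) = 25 mg/L as CaCO₃ × 145,000 L = 3625 g as CaCO₃.
(b) Equivalents: 3625 g ÷ 50 g/eq = 72.5 eq.
(b) Each mole of Na₂CO₃ supplies 2 eq, so 72.5 / 2 = 36.25 mol.
(b) Mass: 36.25 mol × 106 g/mol = 3842 g.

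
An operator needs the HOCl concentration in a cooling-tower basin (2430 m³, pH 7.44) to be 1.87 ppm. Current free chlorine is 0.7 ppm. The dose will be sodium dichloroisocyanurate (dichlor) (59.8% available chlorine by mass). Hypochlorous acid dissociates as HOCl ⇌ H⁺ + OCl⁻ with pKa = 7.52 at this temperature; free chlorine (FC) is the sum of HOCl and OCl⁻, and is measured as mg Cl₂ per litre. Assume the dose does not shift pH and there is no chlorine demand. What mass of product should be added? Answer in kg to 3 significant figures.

Volume: 2430 m³ = 2,430,000 L.
[OCl⁻]/[HOCl] = 10^(pH − pKa) = 10^(7.44 − 7.52) = 0.8318; fraction as HOCl = 1/(1 + 0.8318) = 0.5459.
Free chlorine required for 1.87 ppm HOCl: 1.87 / 0.5459 = 3.425 ppm.
FC to add: 3.425 − 0.7 = 2.725 mg/L as Cl₂.
Cl₂ equivalent: 2.725 mg/L × 2,430,000 L = 6623 g.
Product at 59.8% available Cl: 6623 / 0.598 = 11,070 g.

11.1 kg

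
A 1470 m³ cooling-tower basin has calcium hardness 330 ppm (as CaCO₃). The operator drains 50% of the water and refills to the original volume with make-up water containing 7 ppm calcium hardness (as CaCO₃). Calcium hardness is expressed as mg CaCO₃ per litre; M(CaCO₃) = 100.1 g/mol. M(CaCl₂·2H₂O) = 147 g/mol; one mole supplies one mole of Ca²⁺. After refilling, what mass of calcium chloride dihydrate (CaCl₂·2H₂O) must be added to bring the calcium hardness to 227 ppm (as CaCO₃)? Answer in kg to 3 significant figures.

126 kg

Volume: 1470 m³ = 1,470,000 L.
After draining 50% and refilling: 330 × 0.50 + 7 × 0.50 = 168.5 ppm.
Deficit to target: 227 − 168.5 = 58.5 mg/L.
As CaCO₃: 58.5 mg/L × 1,470,000 L = 86,000 g; ÷ 100.1 = 859.1 mol Ca²⁺.
Mass: 859.1 × 147 = 126,300 g.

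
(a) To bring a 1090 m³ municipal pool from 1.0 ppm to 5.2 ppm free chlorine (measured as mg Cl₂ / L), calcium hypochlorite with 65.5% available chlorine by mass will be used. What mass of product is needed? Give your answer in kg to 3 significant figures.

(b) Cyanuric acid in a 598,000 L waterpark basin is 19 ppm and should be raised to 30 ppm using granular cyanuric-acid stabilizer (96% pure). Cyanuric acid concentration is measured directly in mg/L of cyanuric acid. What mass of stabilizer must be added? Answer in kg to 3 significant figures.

(a) 6.99 kg; (b) 6.85 kg

(a) Volume: 1090 m³ = 1,090,000 L.
(a) Chlorine deficit: 5.2 − 1.0 = 4.2 ppm = 4.2 mg/L as Cl₂.
(a) Cl₂ equivalent needed: 4.2 mg/L × 1,090,000 L = 4,578,000 mg = 4578 g.
(a) Product at 65.5% available chlorine: 4578 / 0.655 = 6989 g.

(b) CYA to add: (30 − 19) = 11 mg/L × 598,000 L = 6578 g cyanuric acid.
(b) At 96% purity: 6578 / 0.96 = 6852 g product.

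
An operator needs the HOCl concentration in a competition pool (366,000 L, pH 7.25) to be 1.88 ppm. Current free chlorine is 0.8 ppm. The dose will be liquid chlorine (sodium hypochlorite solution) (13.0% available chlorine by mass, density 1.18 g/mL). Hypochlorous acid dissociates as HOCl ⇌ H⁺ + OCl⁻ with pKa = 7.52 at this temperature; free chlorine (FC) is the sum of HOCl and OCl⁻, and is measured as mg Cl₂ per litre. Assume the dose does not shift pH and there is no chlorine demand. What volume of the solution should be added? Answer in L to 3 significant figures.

4.99 L

[OCl⁻]/[HOCl] = 10^(pH − pKa) = 10^(7.25 − 7.52) = 0.537; fraction as HOCl = 1/(1 + 0.537) = 0.6506.
Free chlorine required for 1.88 ppm HOCl: 1.88 / 0.6506 = 2.89 ppm.
FC to add: 2.89 − 0.8 = 2.09 mg/L as Cl₂.
Cl₂ equivalent: 2.09 mg/L × 366,000 L = 764.8 g.
Product at 13.0% available Cl: 764.8 / 0.13 = 5883 g.
Volume: 5883 g ÷ 1.18 g/mL = 4986 mL.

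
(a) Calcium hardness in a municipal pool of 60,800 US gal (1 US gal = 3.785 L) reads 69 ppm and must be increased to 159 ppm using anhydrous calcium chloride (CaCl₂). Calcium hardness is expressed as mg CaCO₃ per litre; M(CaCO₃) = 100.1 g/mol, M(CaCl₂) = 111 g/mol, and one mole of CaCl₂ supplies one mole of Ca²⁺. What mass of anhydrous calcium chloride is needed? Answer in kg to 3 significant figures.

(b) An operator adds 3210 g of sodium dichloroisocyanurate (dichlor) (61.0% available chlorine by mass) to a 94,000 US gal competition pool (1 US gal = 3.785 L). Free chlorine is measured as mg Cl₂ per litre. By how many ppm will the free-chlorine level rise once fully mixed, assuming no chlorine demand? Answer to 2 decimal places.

(a) Volume: 60,800 US gal × 3.785 L/gal = 230,128 L.
(a) Hardness to add: (159 − 69) = 90 mg/L as CaCO₃ × 230,128 L = 20,710 g as CaCO₃.
(a) Moles of Ca²⁺ (1 mol Ca²⁺ ≡ 1 mol CaCO₃): 20,710 / 100.1 g/mol = 206.9 mol.
(a) Mass of CaCl₂: 206.9 × 111 = 22,970 g.

(b) Volume: 94,000 US gal × 3.785 L/gal = 355,790 L.
(b) Available chlorine delivered: 3210 g × 0.61 = 1958 g as Cl₂.
(b) Concentration rise: 1958 g / 355,790 L = 5.504 mg/L = 5.50 ppm.

(a) 23.0 kg; (b) 5.50 ppm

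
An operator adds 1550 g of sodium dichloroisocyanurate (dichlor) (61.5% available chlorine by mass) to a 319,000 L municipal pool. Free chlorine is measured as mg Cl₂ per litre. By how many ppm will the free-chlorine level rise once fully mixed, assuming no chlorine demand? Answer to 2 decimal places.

Available chlorine delivered: 1550 g × 0.615 = 953.2 g as Cl₂.
Concentration rise: 953.2 g / 319,000 L = 2.988 mg/L = 2.99 ppm.

2.99 ppm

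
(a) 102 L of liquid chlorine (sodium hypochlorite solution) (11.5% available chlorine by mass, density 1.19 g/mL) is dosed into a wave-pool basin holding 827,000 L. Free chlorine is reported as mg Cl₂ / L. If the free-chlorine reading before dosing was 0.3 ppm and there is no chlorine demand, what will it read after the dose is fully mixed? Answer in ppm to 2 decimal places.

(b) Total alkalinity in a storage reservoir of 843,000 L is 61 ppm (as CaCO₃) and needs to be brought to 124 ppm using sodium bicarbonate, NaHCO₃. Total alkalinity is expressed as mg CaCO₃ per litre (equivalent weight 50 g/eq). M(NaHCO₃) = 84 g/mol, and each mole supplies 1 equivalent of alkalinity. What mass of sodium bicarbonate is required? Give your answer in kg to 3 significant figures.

(a) 17.18 ppm; (b) 89.2 kg

(a) Mass of solution: 102 L × 1000 mL/L × 1.19 g/mL = 121,400 g.
(a) Available chlorine delivered: 121,400 g × 0.115 = 13,960 g as Cl₂.
(a) Concentration rise: 13,960 g / 827,000 L = 16.88 mg/L = 16.88 ppm.
(a) Final FC: 0.3 + 16.88 = 17.18 ppm.

(b) Alkalinity to add: (124 − 61) = 63 mg/L as CaCO₃ × 843,000 L = 53,110 g as CaCO₃.
(b) Equivalents: 53,110 g ÷ 50 g/eq = 1062 eq.
(b) NaHCO₃ supplies 1 eq per mole → 1062 mol.
(b) Mass: 1062 mol × 84 g/mol = 89,220 g.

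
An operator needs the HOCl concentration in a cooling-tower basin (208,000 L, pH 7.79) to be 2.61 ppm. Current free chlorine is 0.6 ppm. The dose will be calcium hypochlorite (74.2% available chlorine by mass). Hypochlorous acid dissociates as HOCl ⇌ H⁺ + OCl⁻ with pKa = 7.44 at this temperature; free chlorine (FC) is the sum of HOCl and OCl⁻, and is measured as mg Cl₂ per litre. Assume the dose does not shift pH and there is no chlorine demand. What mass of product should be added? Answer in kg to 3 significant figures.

2.20 kg

[OCl⁻]/[HOCl] = 10^(pH − pKa) = 10^(7.79 − 7.44) = 2.239; fraction as HOCl = 1/(1 + 2.239) = 0.3088.
Free chlorine required for 2.61 ppm HOCl: 2.61 / 0.3088 = 8.453 ppm.
FC to add: 8.453 − 0.6 = 7.853 mg/L as Cl₂.
Cl₂ equivalent: 7.853 mg/L × 208,000 L = 1633 g.
Product at 74.2% available Cl: 1633 / 0.742 = 2201 g.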